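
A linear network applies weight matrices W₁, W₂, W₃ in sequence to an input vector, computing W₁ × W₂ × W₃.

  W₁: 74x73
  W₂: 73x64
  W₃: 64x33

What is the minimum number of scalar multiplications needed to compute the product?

332442

Order (W₁ × (W₂ × W₃)): (W₂ × W₃): 73×64 by 64×33 → 73×33, cost 73·64·33 = 154176; (W₁ × (W₂ × W₃)): 74×73 by 73×33 → 74×33, cost 74·73·33 = 178266; cumulative 332442. Total 332442.
Order ((W₁ × W₂) × W₃): (W₁ × W₂): 74×73 by 73×64 → 74×64, cost 74·73·64 = 345728; ((W₁ × W₂) × W₃): 74×64 by 64×33 → 74×33, cost 74·64·33 = 156288; cumulative 502016. Total 502016.
Minimum: 332442.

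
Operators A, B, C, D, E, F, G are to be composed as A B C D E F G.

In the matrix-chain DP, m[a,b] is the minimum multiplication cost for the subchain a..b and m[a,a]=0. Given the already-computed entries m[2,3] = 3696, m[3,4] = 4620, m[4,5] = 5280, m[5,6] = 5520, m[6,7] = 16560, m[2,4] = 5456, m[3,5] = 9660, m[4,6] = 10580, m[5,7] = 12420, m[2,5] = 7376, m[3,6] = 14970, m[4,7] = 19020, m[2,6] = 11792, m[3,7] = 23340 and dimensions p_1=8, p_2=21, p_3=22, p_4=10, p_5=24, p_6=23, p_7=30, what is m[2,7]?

m[2,7] = min over k∈[2,6] of m[2,k]+m[k+1,7]+p_{1}·p_k·p_{7}.
k=2: 0 + 23340 + 8·21·30 = 28380; k=3: 3696 + 19020 + 8·22·30 = 27996; k=4: 5456 + 12420 + 8·10·30 = 20276; k=5: 7376 + 16560 + 8·24·30 = 29696; k=6: 11792 + 0 + 8·23·30 = 17312.
Minimum: 17312 at k=6.

17312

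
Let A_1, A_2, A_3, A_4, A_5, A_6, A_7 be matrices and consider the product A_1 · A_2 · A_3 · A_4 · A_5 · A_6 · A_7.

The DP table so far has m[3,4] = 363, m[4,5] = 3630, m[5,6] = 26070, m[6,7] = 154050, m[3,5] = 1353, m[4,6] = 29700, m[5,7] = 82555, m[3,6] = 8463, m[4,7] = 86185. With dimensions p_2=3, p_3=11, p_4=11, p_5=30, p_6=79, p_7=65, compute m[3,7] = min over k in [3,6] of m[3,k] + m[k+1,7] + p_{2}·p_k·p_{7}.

m[3,7] = min over k∈[3,6] of m[3,k]+m[k+1,7]+p_{2}·p_k·p_{7}.
k=3: 0 + 86185 + 3·11·65 = 88330; k=4: 363 + 82555 + 3·11·65 = 85063; k=5: 1353 + 154050 + 3·30·65 = 161253; k=6: 8463 + 0 + 3·79·65 = 23868.
Minimum: 23868 at k=6.

23868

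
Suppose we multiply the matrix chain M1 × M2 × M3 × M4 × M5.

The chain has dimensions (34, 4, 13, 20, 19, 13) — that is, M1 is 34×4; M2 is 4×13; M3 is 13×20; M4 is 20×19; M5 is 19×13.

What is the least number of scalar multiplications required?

Adjacent pairs: M1M2 = 34·4·13 = 1768; M2M3 = 4·13·20 = 1040; M3M4 = 13·20·19 = 4940; M4M5 = 20·19·13 = 4940.
Length 3: M1..M3: k=1: 0+1040+34·4·20=3760; k=2: 1768+0+34·13·20=10608 → min 3760 | M2..M4: k=2: 0+4940+4·13·19=5928; k=3: 1040+0+4·20·19=2560 → min 2560 | M3..M5: k=3: 0+4940+13·20·13=8320; k=4: 4940+0+13·19·13=8151 → min 8151.
Length 4: M1..M4: k=1: 0+2560+34·4·19=5144; k=2: 1768+4940+34·13·19=15106; k=3: 3760+0+34·20·19=16680 → min 5144 | M2..M5: k=2: 0+8151+4·13·13=8827; k=3: 1040+4940+4·20·13=7020; k=4: 2560+0+4·19·13=3548 → min 3548.
Length 5: M1..M5: k=1: 0+3548+34·4·13=5316; k=2: 1768+8151+34·13·13=15665; k=3: 3760+4940+34·20·13=17540; k=4: 5144+0+34·19·13=13542 → min 5316.
Optimal order: (M1 × (((M2 × M3) × M4) × M5)) with cost 5316.

5316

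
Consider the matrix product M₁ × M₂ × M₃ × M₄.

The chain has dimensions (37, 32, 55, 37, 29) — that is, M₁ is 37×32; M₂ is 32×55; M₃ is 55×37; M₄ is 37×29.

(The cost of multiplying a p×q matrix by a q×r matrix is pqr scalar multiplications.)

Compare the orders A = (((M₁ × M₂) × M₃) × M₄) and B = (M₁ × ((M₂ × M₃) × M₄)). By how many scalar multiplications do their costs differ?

46324

Order A = (((M₁ × M₂) × M₃) × M₄): (M₁ × M₂): 37×32 by 32×55 → 37×55, cost 37·32·55 = 65120; ((M₁ × M₂) × M₃): 37×55 by 55×37 → 37×37, cost 37·55·37 = 75295; cumulative 140415; (((M₁ × M₂) × M₃) × M₄): 37×37 by 37×29 → 37×29, cost 37·37·29 = 39701; cumulative 180116. Total 180116.
Order B = (M₁ × ((M₂ × M₃) × M₄)): (M₂ × M₃): 32×55 by 55×37 → 32×37, cost 32·55·37 = 65120; ((M₂ × M₃) × M₄): 32×37 by 37×29 → 32×29, cost 32·37·29 = 34336; cumulative 99456; (M₁ × ((M₂ × M₃) × M₄)): 37×32 by 32×29 → 37×29, cost 37·32·29 = 34336; cumulative 133792. Total 133792.
Difference: |180116 − 133792| = 46324.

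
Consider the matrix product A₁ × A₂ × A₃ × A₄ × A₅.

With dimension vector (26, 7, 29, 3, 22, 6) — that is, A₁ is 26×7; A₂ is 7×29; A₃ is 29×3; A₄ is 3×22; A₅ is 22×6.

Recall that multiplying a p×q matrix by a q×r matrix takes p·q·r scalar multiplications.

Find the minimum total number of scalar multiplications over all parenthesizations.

Adjacent pairs: A₁A₂ = 26·7·29 = 5278; A₂A₃ = 7·29·3 = 609; A₃A₄ = 29·3·22 = 1914; A₄A₅ = 3·22·6 = 396.
Length 3: A₁..A₃: k=1: 0+609+26·7·3=1155; k=2: 5278+0+26·29·3=7540 → min 1155 | A₂..A₄: k=2: 0+1914+7·29·22=6380; k=3: 609+0+7·3·22=1071 → min 1071 | A₃..A₅: k=3: 0+396+29·3·6=918; k=4: 1914+0+29·22·6=5742 → min 918.
Length 4: A₁..A₄: k=1: 0+1071+26·7·22=5075; k=2: 5278+1914+26·29·22=23780; k=3: 1155+0+26·3·22=2871 → min 2871 | A₂..A₅: k=2: 0+918+7·29·6=2136; k=3: 609+396+7·3·6=1131; k=4: 1071+0+7·22·6=1995 → min 1131.
Length 5: A₁..A₅: k=1: 0+1131+26·7·6=2223; k=2: 5278+918+26·29·6=10720; k=3: 1155+396+26·3·6=2019; k=4: 2871+0+26·22·6=6303 → min 2019.
Optimal order: ((A₁ × (A₂ × A₃)) × (A₄ × A₅)) with cost 2019.

2019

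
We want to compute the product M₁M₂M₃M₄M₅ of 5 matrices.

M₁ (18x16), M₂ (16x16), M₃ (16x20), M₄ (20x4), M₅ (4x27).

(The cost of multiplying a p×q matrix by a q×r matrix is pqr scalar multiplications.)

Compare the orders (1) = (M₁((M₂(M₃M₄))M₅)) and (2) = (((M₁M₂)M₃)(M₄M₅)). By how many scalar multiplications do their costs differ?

Order (1) = (M₁((M₂(M₃M₄))M₅)): (M₃M₄): 16×20 by 20×4 → 16×4, cost 16·20·4 = 1280; (M₂(M₃M₄)): 16×16 by 16×4 → 16×4, cost 16·16·4 = 1024; cumulative 2304; ((M₂(M₃M₄))M₅): 16×4 by 4×27 → 16×27, cost 16·4·27 = 1728; cumulative 4032; (M₁((M₂(M₃M₄))M₅)): 18×16 by 16×27 → 18×27, cost 18·16·27 = 7776; cumulative 11808. Total 11808.
Order (2) = (((M₁M₂)M₃)(M₄M₅)): (M₁M₂): 18×16 by 16×16 → 18×16, cost 18·16·16 = 4608; ((M₁M₂)M₃): 18×16 by 16×20 → 18×20, cost 18·16·20 = 5760; cumulative 10368; (M₄M₅): 20×4 by 4×27 → 20×27, cost 20·4·27 = 2160; (((M₁M₂)M₃)(M₄M₅)): 18×20 by 20×27 → 18×27, cost 18·20·27 = 9720; cumulative 22248. Total 22248.
Difference: |11808 − 22248| = 10440.

10440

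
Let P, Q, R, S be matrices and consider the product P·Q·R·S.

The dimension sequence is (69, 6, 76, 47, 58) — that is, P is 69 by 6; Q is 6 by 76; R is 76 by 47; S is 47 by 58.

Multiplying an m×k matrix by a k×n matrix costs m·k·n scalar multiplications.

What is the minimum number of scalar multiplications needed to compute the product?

61800

Adjacent pairs: PQ = 69·6·76 = 31464; QR = 6·76·47 = 21432; RS = 76·47·58 = 207176.
Length 3: P..R: k=1: 0+21432+69·6·47=40890; k=2: 31464+0+69·76·47=277932 → min 40890 | Q..S: k=2: 0+207176+6·76·58=233624; k=3: 21432+0+6·47·58=37788 → min 37788.
Length 4: P..S: k=1: 0+37788+69·6·58=61800; k=2: 31464+207176+69·76·58=542792; k=3: 40890+0+69·47·58=228984 → min 61800.
Optimal order: (P·((Q·R)·S)) with cost 61800.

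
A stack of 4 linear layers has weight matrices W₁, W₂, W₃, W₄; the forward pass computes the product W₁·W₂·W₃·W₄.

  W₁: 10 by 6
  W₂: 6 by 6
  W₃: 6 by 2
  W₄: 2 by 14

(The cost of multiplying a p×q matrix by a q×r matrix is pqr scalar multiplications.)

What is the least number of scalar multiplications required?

472

Adjacent pairs: W₁W₂ = 10·6·6 = 360; W₂W₃ = 6·6·2 = 72; W₃W₄ = 6·2·14 = 168.
Length 3: W₁..W₃: k=1: 0+72+10·6·2=192; k=2: 360+0+10·6·2=480 → min 192 | W₂..W₄: k=2: 0+168+6·6·14=672; k=3: 72+0+6·2·14=240 → min 240.
Length 4: W₁..W₄: k=1: 0+240+10·6·14=1080; k=2: 360+168+10·6·14=1368; k=3: 192+0+10·2·14=472 → min 472.
Optimal order: ((W₁·(W₂·W₃))·W₄) with cost 472.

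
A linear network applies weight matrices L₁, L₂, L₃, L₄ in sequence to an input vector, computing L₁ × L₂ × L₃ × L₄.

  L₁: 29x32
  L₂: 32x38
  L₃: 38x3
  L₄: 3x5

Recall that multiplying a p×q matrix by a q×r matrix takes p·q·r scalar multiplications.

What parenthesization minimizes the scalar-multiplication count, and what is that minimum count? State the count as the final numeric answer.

6867

Adjacent pairs: L₁L₂ = 29·32·38 = 35264; L₂L₃ = 32·38·3 = 3648; L₃L₄ = 38·3·5 = 570.
Length 3: L₁..L₃: k=1: 0+3648+29·32·3=6432; k=2: 35264+0+29·38·3=38570 → min 6432 | L₂..L₄: k=2: 0+570+32·38·5=6650; k=3: 3648+0+32·3·5=4128 → min 4128.
Length 4: L₁..L₄: k=1: 0+4128+29·32·5=8768; k=2: 35264+570+29·38·5=41344; k=3: 6432+0+29·3·5=6867 → min 6867.
Optimal parenthesization: ((L₁ × (L₂ × L₃)) × L₄) with cost 6867.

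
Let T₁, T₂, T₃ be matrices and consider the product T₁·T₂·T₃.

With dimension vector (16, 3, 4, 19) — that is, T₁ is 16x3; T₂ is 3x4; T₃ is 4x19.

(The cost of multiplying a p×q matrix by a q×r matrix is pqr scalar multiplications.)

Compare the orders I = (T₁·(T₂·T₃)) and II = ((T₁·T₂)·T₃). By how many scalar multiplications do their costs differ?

268

Order I = (T₁·(T₂·T₃)): (T₂·T₃): 3×4 by 4×19 → 3×19, cost 3·4·19 = 228; (T₁·(T₂·T₃)): 16×3 by 3×19 → 16×19, cost 16·3·19 = 912; cumulative 1140. Total 1140.
Order II = ((T₁·T₂)·T₃): (T₁·T₂): 16×3 by 3×4 → 16×4, cost 16·3·4 = 192; ((T₁·T₂)·T₃): 16×4 by 4×19 → 16×19, cost 16·4·19 = 1216; cumulative 1408. Total 1408.
Difference: |1140 − 1408| = 268.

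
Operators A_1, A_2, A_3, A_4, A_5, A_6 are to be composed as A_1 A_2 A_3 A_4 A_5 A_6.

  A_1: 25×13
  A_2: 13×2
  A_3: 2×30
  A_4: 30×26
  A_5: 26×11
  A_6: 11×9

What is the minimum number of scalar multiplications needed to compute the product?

3430

Adjacent pairs: A_1A_2 = 25·13·2 = 650; A_2A_3 = 13·2·30 = 780; A_3A_4 = 2·30·26 = 1560; A_4A_5 = 30·26·11 = 8580; A_5A_6 = 26·11·9 = 2574.
Length 3: A_1..A_3: k=1: 0+780+25·13·30=10530; k=2: 650+0+25·2·30=2150 → min 2150 | A_2..A_4: k=2: 0+1560+13·2·26=2236; k=3: 780+0+13·30·26=10920 → min 2236 | A_3..A_5: k=3: 0+8580+2·30·11=9240; k=4: 1560+0+2·26·11=2132 → min 2132 | A_4..A_6: k=4: 0+2574+30·26·9=9594; k=5: 8580+0+30·11·9=11550 → min 9594.
Length 4: A_1..A_4: k=1: 0+2236+25·13·26=10686; k=2: 650+1560+25·2·26=3510; k=3: 2150+0+25·30·26=21650 → min 3510 | A_2..A_5: k=2: 0+2132+13·2·11=2418; k=3: 780+8580+13·30·11=13650; k=4: 2236+0+13·26·11=5954 → min 2418 | A_3..A_6: k=3: 0+9594+2·30·9=10134; k=4: 1560+2574+2·26·9=4602; k=5: 2132+0+2·11·9=2330 → min 2330.
Length 5: A_1..A_5: k=1: 0+2418+25·13·11=5993; k=2: 650+2132+25·2·11=3332; k=3: 2150+8580+25·30·11=18980; k=4: 3510+0+25·26·11=10660 → min 3332 | A_2..A_6: k=2: 0+2330+13·2·9=2564; k=3: 780+9594+13·30·9=13884; k=4: 2236+2574+13·26·9=7852; k=5: 2418+0+13·11·9=3705 → min 2564.
Length 6: A_1..A_6: k=1: 0+2564+25·13·9=5489; k=2: 650+2330+25·2·9=3430; k=3: 2150+9594+25·30·9=18494; k=4: 3510+2574+25·26·9=11934; k=5: 3332+0+25·11·9=5807 → min 3430.
Optimal order: ((A_1 A_2) (((A_3 A_4) A_5) A_6)) with cost 3430.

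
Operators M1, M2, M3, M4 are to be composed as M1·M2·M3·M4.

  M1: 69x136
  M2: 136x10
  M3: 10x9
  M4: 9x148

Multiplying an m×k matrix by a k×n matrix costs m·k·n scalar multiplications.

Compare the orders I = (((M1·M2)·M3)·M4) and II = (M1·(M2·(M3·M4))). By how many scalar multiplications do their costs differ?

1411474

Order I = (((M1·M2)·M3)·M4): (M1·M2): 69×136 by 136×10 → 69×10, cost 69·136·10 = 93840; ((M1·M2)·M3): 69×10 by 10×9 → 69×9, cost 69·10·9 = 6210; cumulative 100050; (((M1·M2)·M3)·M4): 69×9 by 9×148 → 69×148, cost 69·9·148 = 91908; cumulative 191958. Total 191958.
Order II = (M1·(M2·(M3·M4))): (M3·M4): 10×9 by 9×148 → 10×148, cost 10·9·148 = 13320; (M2·(M3·M4)): 136×10 by 10×148 → 136×148, cost 136·10·148 = 201280; cumulative 214600; (M1·(M2·(M3·M4))): 69×136 by 136×148 → 69×148, cost 69·136·148 = 1388832; cumulative 1603432. Total 1603432.
Difference: |191958 − 1603432| = 1411474.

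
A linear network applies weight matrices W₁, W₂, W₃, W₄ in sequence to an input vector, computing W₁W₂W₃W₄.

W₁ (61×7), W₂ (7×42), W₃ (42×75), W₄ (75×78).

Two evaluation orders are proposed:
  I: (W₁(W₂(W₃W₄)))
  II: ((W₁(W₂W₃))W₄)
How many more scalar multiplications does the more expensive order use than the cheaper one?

108987

Order I = (W₁(W₂(W₃W₄))): (W₃W₄): 42×75 by 75×78 → 42×78, cost 42·75·78 = 245700; (W₂(W₃W₄)): 7×42 by 42×78 → 7×78, cost 7·42·78 = 22932; cumulative 268632; (W₁(W₂(W₃W₄))): 61×7 by 7×78 → 61×78, cost 61·7·78 = 33306; cumulative 301938. Total 301938.
Order II = ((W₁(W₂W₃))W₄): (W₂W₃): 7×42 by 42×75 → 7×75, cost 7·42·75 = 22050; (W₁(W₂W₃)): 61×7 by 7×75 → 61×75, cost 61·7·75 = 32025; cumulative 54075; ((W₁(W₂W₃))W₄): 61×75 by 75×78 → 61×78, cost 61·75·78 = 356850; cumulative 410925. Total 410925.
Difference: |301938 − 410925| = 108987.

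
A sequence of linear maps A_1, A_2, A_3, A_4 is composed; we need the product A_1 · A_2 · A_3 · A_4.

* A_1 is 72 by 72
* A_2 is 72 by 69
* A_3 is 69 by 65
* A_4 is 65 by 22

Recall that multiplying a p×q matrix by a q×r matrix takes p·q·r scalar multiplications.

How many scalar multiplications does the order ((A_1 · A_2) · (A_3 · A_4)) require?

565662

(A_1 · A_2): 72×72 by 72×69 → 72×69, cost 72·72·69 = 357696
(A_3 · A_4): 69×65 by 65×22 → 69×22, cost 69·65·22 = 98670
((A_1 · A_2) · (A_3 · A_4)): 72×69 by 69×22 → 72×22, cost 72·69·22 = 109296; cumulative 565662
Total: 565662 scalar multiplications.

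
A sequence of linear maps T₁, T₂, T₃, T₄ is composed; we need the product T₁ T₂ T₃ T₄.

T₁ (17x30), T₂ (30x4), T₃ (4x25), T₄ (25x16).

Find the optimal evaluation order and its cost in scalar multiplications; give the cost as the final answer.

Adjacent pairs: T₁T₂ = 17·30·4 = 2040; T₂T₃ = 30·4·25 = 3000; T₃T₄ = 4·25·16 = 1600.
Length 3: T₁..T₃: k=1: 0+3000+17·30·25=15750; k=2: 2040+0+17·4·25=3740 → min 3740 | T₂..T₄: k=2: 0+1600+30·4·16=3520; k=3: 3000+0+30·25·16=15000 → min 3520.
Length 4: T₁..T₄: k=1: 0+3520+17·30·16=11680; k=2: 2040+1600+17·4·16=4728; k=3: 3740+0+17·25·16=10540 → min 4728.
Optimal parenthesization: ((T₁ T₂) (T₃ T₄)) with cost 4728.

4728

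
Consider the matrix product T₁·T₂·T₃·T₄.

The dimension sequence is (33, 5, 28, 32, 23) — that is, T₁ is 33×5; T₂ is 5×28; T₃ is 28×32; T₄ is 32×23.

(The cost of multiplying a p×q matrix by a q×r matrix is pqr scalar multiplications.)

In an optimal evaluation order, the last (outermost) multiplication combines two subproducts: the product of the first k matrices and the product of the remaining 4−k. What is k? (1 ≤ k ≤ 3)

1

Adjacent pairs: T₁T₂ = 33·5·28 = 4620; T₂T₃ = 5·28·32 = 4480; T₃T₄ = 28·32·23 = 20608.
Length 3: T₁..T₃: k=1: 0+4480+33·5·32=9760; k=2: 4620+0+33·28·32=34188 → min 9760 | T₂..T₄: k=2: 0+20608+5·28·23=23828; k=3: 4480+0+5·32·23=8160 → min 8160.
Top-level splits: k=1: (T₁..T₁)·(T₂..T₄) → 0+8160+33·5·23 = 11955; k=2: (T₁..T₂)·(T₃..T₄) → 4620+20608+33·28·23 = 46480; k=3: (T₁..T₃)·(T₄..T₄) → 9760+0+33·32·23 = 34048.
Best split is after T₁, i.e. k = 1.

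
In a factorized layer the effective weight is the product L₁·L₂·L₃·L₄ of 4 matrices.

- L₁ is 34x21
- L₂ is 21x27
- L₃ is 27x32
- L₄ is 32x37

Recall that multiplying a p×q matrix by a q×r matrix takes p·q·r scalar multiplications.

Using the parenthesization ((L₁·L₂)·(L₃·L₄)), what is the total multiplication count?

85212

(L₁·L₂): 34×21 by 21×27 → 34×27, cost 34·21·27 = 19278
(L₃·L₄): 27×32 by 32×37 → 27×37, cost 27·32·37 = 31968
((L₁·L₂)·(L₃·L₄)): 34×27 by 27×37 → 34×37, cost 34·27·37 = 33966; cumulative 85212
Total: 85212 scalar multiplications.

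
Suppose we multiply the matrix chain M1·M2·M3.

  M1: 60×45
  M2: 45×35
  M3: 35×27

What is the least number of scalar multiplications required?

115425

Order (M1·(M2·M3)): (M2·M3): 45×35 by 35×27 → 45×27, cost 45·35·27 = 42525; (M1·(M2·M3)): 60×45 by 45×27 → 60×27, cost 60·45·27 = 72900; cumulative 115425. Total 115425.
Order ((M1·M2)·M3): (M1·M2): 60×45 by 45×35 → 60×35, cost 60·45·35 = 94500; ((M1·M2)·M3): 60×35 by 35×27 → 60×27, cost 60·35·27 = 56700; cumulative 151200. Total 151200.
Minimum: 115425.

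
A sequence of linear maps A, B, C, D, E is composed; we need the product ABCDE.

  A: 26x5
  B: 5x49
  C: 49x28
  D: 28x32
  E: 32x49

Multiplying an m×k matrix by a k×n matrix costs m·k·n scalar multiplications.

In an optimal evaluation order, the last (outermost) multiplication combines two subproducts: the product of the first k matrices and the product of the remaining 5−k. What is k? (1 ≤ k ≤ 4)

Adjacent pairs: AB = 26·5·49 = 6370; BC = 5·49·28 = 6860; CD = 49·28·32 = 43904; DE = 28·32·49 = 43904.
Length 3: A..C: k=1: 0+6860+26·5·28=10500; k=2: 6370+0+26·49·28=42042 → min 10500 | B..D: k=2: 0+43904+5·49·32=51744; k=3: 6860+0+5·28·32=11340 → min 11340 | C..E: k=3: 0+43904+49·28·49=111132; k=4: 43904+0+49·32·49=120736 → min 111132.
Length 4: A..D: k=1: 0+11340+26·5·32=15500; k=2: 6370+43904+26·49·32=91042; k=3: 10500+0+26·28·32=33796 → min 15500 | B..E: k=2: 0+111132+5·49·49=123137; k=3: 6860+43904+5·28·49=57624; k=4: 11340+0+5·32·49=19180 → min 19180.
Top-level splits: k=1: (A..A)·(B..E) → 0+19180+26·5·49 = 25550; k=2: (A..B)·(C..E) → 6370+111132+26·49·49 = 179928; k=3: (A..C)·(D..E) → 10500+43904+26·28·49 = 90076; k=4: (A..D)·(E..E) → 15500+0+26·32·49 = 56268.
Best split is after A, i.e. k = 1.

1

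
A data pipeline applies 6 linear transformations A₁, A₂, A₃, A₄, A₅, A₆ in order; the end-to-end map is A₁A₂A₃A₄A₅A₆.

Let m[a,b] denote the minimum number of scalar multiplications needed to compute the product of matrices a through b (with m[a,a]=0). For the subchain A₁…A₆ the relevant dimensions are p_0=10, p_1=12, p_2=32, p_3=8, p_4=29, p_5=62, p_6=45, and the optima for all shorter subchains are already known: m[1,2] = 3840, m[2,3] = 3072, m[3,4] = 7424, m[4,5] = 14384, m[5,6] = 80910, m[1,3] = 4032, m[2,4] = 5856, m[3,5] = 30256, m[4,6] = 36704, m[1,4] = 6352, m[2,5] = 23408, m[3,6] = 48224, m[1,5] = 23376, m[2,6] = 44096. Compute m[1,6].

44336

m[1,6] = min over k∈[1,5] of m[1,k]+m[k+1,6]+p_{0}·p_k·p_{6}.
k=1: 0 + 44096 + 10·12·45 = 49496; k=2: 3840 + 48224 + 10·32·45 = 66464; k=3: 4032 + 36704 + 10·8·45 = 44336; k=4: 6352 + 80910 + 10·29·45 = 100312; k=5: 23376 + 0 + 10·62·45 = 51276.
Minimum: 44336 at k=3.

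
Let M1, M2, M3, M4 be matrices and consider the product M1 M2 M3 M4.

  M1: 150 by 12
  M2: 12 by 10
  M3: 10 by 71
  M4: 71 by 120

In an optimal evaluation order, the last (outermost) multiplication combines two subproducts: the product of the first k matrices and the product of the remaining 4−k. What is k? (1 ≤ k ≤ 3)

Adjacent pairs: M1M2 = 150·12·10 = 18000; M2M3 = 12·10·71 = 8520; M3M4 = 10·71·120 = 85200.
Length 3: M1..M3: k=1: 0+8520+150·12·71=136320; k=2: 18000+0+150·10·71=124500 → min 124500 | M2..M4: k=2: 0+85200+12·10·120=99600; k=3: 8520+0+12·71·120=110760 → min 99600.
Top-level splits: k=1: (M1..M1)·(M2..M4) → 0+99600+150·12·120 = 315600; k=2: (M1..M2)·(M3..M4) → 18000+85200+150·10·120 = 283200; k=3: (M1..M3)·(M4..M4) → 124500+0+150·71·120 = 1402500.
Best split is after M2, i.e. k = 2.

2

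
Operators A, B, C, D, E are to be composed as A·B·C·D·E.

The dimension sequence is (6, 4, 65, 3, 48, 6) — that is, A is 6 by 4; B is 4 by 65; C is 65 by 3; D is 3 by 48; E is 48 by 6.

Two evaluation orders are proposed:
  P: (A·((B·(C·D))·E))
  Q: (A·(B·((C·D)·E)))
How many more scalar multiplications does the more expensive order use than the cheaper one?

6648

Order P = (A·((B·(C·D))·E)): (C·D): 65×3 by 3×48 → 65×48, cost 65·3·48 = 9360; (B·(C·D)): 4×65 by 65×48 → 4×48, cost 4·65·48 = 12480; cumulative 21840; ((B·(C·D))·E): 4×48 by 48×6 → 4×6, cost 4·48·6 = 1152; cumulative 22992; (A·((B·(C·D))·E)): 6×4 by 4×6 → 6×6, cost 6·4·6 = 144; cumulative 23136. Total 23136.
Order Q = (A·(B·((C·D)·E))): (C·D): 65×3 by 3×48 → 65×48, cost 65·3·48 = 9360; ((C·D)·E): 65×48 by 48×6 → 65×6, cost 65·48·6 = 18720; cumulative 28080; (B·((C·D)·E)): 4×65 by 65×6 → 4×6, cost 4·65·6 = 1560; cumulative 29640; (A·(B·((C·D)·E))): 6×4 by 4×6 → 6×6, cost 6·4·6 = 144; cumulative 29784. Total 29784.
Difference: |23136 − 29784| = 6648.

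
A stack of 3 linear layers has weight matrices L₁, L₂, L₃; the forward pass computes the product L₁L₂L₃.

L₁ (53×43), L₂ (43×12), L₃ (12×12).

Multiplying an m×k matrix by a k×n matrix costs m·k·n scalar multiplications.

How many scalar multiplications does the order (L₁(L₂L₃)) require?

33540

(L₂L₃): 43×12 by 12×12 → 43×12, cost 43·12·12 = 6192
(L₁(L₂L₃)): 53×43 by 43×12 → 53×12, cost 53·43·12 = 27348; cumulative 33540
Total: 33540 scalar multiplications.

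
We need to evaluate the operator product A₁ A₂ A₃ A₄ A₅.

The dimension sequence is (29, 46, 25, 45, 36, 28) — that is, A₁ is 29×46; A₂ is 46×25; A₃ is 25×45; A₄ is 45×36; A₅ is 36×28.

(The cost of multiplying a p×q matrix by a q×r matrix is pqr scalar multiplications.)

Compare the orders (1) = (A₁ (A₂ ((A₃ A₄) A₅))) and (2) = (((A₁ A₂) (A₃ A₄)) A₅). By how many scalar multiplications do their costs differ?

Order (1) = (A₁ (A₂ ((A₃ A₄) A₅))): (A₃ A₄): 25×45 by 45×36 → 25×36, cost 25·45·36 = 40500; ((A₃ A₄) A₅): 25×36 by 36×28 → 25×28, cost 25·36·28 = 25200; cumulative 65700; (A₂ ((A₃ A₄) A₅)): 46×25 by 25×28 → 46×28, cost 46·25·28 = 32200; cumulative 97900; (A₁ (A₂ ((A₃ A₄) A₅))): 29×46 by 46×28 → 29×28, cost 29·46·28 = 37352; cumulative 135252. Total 135252.
Order (2) = (((A₁ A₂) (A₃ A₄)) A₅): (A₁ A₂): 29×46 by 46×25 → 29×25, cost 29·46·25 = 33350; (A₃ A₄): 25×45 by 45×36 → 25×36, cost 25·45·36 = 40500; ((A₁ A₂) (A₃ A₄)): 29×25 by 25×36 → 29×36, cost 29·25·36 = 26100; cumulative 99950; (((A₁ A₂) (A₃ A₄)) A₅): 29×36 by 36×28 → 29×28, cost 29·36·28 = 29232; cumulative 129182. Total 129182.
Difference: |135252 − 129182| = 6070.

6070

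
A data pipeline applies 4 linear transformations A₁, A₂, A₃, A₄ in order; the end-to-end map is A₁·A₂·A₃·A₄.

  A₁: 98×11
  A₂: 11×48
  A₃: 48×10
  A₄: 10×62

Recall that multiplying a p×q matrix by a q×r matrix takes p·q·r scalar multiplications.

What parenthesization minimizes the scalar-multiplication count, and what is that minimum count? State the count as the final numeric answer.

Adjacent pairs: A₁A₂ = 98·11·48 = 51744; A₂A₃ = 11·48·10 = 5280; A₃A₄ = 48·10·62 = 29760.
Length 3: A₁..A₃: k=1: 0+5280+98·11·10=16060; k=2: 51744+0+98·48·10=98784 → min 16060 | A₂..A₄: k=2: 0+29760+11·48·62=62496; k=3: 5280+0+11·10·62=12100 → min 12100.
Length 4: A₁..A₄: k=1: 0+12100+98·11·62=78936; k=2: 51744+29760+98·48·62=373152; k=3: 16060+0+98·10·62=76820 → min 76820.
Optimal parenthesization: ((A₁·(A₂·A₃))·A₄) with cost 76820.

76820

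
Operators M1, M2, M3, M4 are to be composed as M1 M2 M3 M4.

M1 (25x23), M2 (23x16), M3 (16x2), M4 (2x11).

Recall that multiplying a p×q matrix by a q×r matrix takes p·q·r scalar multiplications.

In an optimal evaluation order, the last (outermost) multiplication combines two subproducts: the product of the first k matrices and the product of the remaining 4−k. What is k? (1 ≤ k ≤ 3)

Adjacent pairs: M1M2 = 25·23·16 = 9200; M2M3 = 23·16·2 = 736; M3M4 = 16·2·11 = 352.
Length 3: M1..M3: k=1: 0+736+25·23·2=1886; k=2: 9200+0+25·16·2=10000 → min 1886 | M2..M4: k=2: 0+352+23·16·11=4400; k=3: 736+0+23·2·11=1242 → min 1242.
Top-level splits: k=1: (M1..M1)·(M2..M4) → 0+1242+25·23·11 = 7567; k=2: (M1..M2)·(M3..M4) → 9200+352+25·16·11 = 13952; k=3: (M1..M3)·(M4..M4) → 1886+0+25·2·11 = 2436.
Best split is after M3, i.e. k = 3.

3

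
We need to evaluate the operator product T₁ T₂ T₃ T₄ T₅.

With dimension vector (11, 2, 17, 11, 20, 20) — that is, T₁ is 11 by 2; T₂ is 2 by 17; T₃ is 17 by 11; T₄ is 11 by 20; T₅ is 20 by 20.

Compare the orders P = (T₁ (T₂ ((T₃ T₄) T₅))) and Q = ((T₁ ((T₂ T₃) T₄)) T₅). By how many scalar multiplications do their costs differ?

Order P = (T₁ (T₂ ((T₃ T₄) T₅))): (T₃ T₄): 17×11 by 11×20 → 17×20, cost 17·11·20 = 3740; ((T₃ T₄) T₅): 17×20 by 20×20 → 17×20, cost 17·20·20 = 6800; cumulative 10540; (T₂ ((T₃ T₄) T₅)): 2×17 by 17×20 → 2×20, cost 2·17·20 = 680; cumulative 11220; (T₁ (T₂ ((T₃ T₄) T₅))): 11×2 by 2×20 → 11×20, cost 11·2·20 = 440; cumulative 11660. Total 11660.
Order Q = ((T₁ ((T₂ T₃) T₄)) T₅): (T₂ T₃): 2×17 by 17×11 → 2×11, cost 2·17·11 = 374; ((T₂ T₃) T₄): 2×11 by 11×20 → 2×20, cost 2·11·20 = 440; cumulative 814; (T₁ ((T₂ T₃) T₄)): 11×2 by 2×20 → 11×20, cost 11·2·20 = 440; cumulative 1254; ((T₁ ((T₂ T₃) T₄)) T₅): 11×20 by 20×20 → 11×20, cost 11·20·20 = 4400; cumulative 5654. Total 5654.
Difference: |11660 − 5654| = 6006.

6006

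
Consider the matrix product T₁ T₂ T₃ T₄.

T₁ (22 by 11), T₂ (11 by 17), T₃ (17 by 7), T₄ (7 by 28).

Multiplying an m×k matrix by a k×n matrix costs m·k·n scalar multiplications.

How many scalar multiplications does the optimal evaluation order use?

Adjacent pairs: T₁T₂ = 22·11·17 = 4114; T₂T₃ = 11·17·7 = 1309; T₃T₄ = 17·7·28 = 3332.
Length 3: T₁..T₃: k=1: 0+1309+22·11·7=3003; k=2: 4114+0+22·17·7=6732 → min 3003 | T₂..T₄: k=2: 0+3332+11·17·28=8568; k=3: 1309+0+11·7·28=3465 → min 3465.
Length 4: T₁..T₄: k=1: 0+3465+22·11·28=10241; k=2: 4114+3332+22·17·28=17918; k=3: 3003+0+22·7·28=7315 → min 7315.
Optimal order: ((T₁ (T₂ T₃)) T₄) with cost 7315.

7315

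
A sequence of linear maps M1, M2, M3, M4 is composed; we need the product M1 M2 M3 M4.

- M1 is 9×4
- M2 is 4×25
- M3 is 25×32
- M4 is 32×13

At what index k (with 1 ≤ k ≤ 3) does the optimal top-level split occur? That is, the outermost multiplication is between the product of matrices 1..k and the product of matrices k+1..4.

Adjacent pairs: M1M2 = 9·4·25 = 900; M2M3 = 4·25·32 = 3200; M3M4 = 25·32·13 = 10400.
Length 3: M1..M3: k=1: 0+3200+9·4·32=4352; k=2: 900+0+9·25·32=8100 → min 4352 | M2..M4: k=2: 0+10400+4·25·13=11700; k=3: 3200+0+4·32·13=4864 → min 4864.
Top-level splits: k=1: (M1..M1)·(M2..M4) → 0+4864+9·4·13 = 5332; k=2: (M1..M2)·(M3..M4) → 900+10400+9·25·13 = 14225; k=3: (M1..M3)·(M4..M4) → 4352+0+9·32·13 = 8096.
Best split is after M1, i.e. k = 1.

1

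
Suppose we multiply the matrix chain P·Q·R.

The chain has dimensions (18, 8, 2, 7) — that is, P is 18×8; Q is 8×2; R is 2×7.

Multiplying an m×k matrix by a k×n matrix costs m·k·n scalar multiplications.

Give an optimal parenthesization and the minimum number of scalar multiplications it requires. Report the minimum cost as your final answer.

(P·(Q·R)): cost 1120.
((P·Q)·R): cost 540.
Optimal: ((P·Q)·R) with cost 540.

540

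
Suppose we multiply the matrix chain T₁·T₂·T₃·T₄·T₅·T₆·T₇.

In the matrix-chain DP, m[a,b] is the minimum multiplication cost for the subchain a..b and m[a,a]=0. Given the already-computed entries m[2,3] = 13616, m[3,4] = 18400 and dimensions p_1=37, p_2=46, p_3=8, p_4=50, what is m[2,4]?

28416

m[2,4] = min over k∈[2,3] of m[2,k]+m[k+1,4]+p_{1}·p_k·p_{4}.
k=2: 0 + 18400 + 37·46·50 = 103500; k=3: 13616 + 0 + 37·8·50 = 28416.
Minimum: 28416 at k=3.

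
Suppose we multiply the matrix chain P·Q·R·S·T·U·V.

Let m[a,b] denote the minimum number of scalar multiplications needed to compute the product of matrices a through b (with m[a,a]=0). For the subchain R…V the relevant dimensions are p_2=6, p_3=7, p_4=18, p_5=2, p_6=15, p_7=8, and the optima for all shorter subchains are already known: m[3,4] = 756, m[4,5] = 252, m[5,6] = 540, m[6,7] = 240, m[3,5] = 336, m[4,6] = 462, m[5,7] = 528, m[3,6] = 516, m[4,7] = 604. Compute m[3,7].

m[3,7] = min over k∈[3,6] of m[3,k]+m[k+1,7]+p_{2}·p_k·p_{7}.
k=3: 0 + 604 + 6·7·8 = 940; k=4: 756 + 528 + 6·18·8 = 2148; k=5: 336 + 240 + 6·2·8 = 672; k=6: 516 + 0 + 6·15·8 = 1236.
Minimum: 672 at k=5.

672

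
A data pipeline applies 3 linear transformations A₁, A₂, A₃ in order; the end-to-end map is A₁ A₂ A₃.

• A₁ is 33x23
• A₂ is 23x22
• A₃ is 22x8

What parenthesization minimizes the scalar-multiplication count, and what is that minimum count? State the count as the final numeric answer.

10120

(A₁ (A₂ A₃)): cost 10120.
((A₁ A₂) A₃): cost 22506.
Optimal: (A₁ (A₂ A₃)) with cost 10120.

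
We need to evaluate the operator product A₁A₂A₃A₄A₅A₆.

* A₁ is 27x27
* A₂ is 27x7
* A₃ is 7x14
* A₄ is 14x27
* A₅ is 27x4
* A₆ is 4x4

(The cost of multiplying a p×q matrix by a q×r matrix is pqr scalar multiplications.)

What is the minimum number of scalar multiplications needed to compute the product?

5688

Adjacent pairs: A₁A₂ = 27·27·7 = 5103; A₂A₃ = 27·7·14 = 2646; A₃A₄ = 7·14·27 = 2646; A₄A₅ = 14·27·4 = 1512; A₅A₆ = 27·4·4 = 432.
Length 3: A₁..A₃: k=1: 0+2646+27·27·14=12852; k=2: 5103+0+27·7·14=7749 → min 7749 | A₂..A₄: k=2: 0+2646+27·7·27=7749; k=3: 2646+0+27·14·27=12852 → min 7749 | A₃..A₅: k=3: 0+1512+7·14·4=1904; k=4: 2646+0+7·27·4=3402 → min 1904 | A₄..A₆: k=4: 0+432+14·27·4=1944; k=5: 1512+0+14·4·4=1736 → min 1736.
Length 4: A₁..A₄: k=1: 0+7749+27·27·27=27432; k=2: 5103+2646+27·7·27=12852; k=3: 7749+0+27·14·27=17955 → min 12852 | A₂..A₅: k=2: 0+1904+27·7·4=2660; k=3: 2646+1512+27·14·4=5670; k=4: 7749+0+27·27·4=10665 → min 2660 | A₃..A₆: k=3: 0+1736+7·14·4=2128; k=4: 2646+432+7·27·4=3834; k=5: 1904+0+7·4·4=2016 → min 2016.
Length 5: A₁..A₅: k=1: 0+2660+27·27·4=5576; k=2: 5103+1904+27·7·4=7763; k=3: 7749+1512+27·14·4=10773; k=4: 12852+0+27·27·4=15768 → min 5576 | A₂..A₆: k=2: 0+2016+27·7·4=2772; k=3: 2646+1736+27·14·4=5894; k=4: 7749+432+27·27·4=11097; k=5: 2660+0+27·4·4=3092 → min 2772.
Length 6: A₁..A₆: k=1: 0+2772+27·27·4=5688; k=2: 5103+2016+27·7·4=7875; k=3: 7749+1736+27·14·4=10997; k=4: 12852+432+27·27·4=16200; k=5: 5576+0+27·4·4=6008 → min 5688.
Optimal order: (A₁(A₂((A₃(A₄A₅))A₆))) with cost 5688.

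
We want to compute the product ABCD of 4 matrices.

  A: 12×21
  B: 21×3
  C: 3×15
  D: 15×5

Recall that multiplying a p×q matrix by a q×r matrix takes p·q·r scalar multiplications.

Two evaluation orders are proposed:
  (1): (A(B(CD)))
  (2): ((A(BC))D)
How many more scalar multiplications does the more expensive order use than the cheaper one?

3825

Order (1) = (A(B(CD))): (CD): 3×15 by 15×5 → 3×5, cost 3·15·5 = 225; (B(CD)): 21×3 by 3×5 → 21×5, cost 21·3·5 = 315; cumulative 540; (A(B(CD))): 12×21 by 21×5 → 12×5, cost 12·21·5 = 1260; cumulative 1800. Total 1800.
Order (2) = ((A(BC))D): (BC): 21×3 by 3×15 → 21×15, cost 21·3·15 = 945; (A(BC)): 12×21 by 21×15 → 12×15, cost 12·21·15 = 3780; cumulative 4725; ((A(BC))D): 12×15 by 15×5 → 12×5, cost 12·15·5 = 900; cumulative 5625. Total 5625.
Difference: |1800 − 5625| = 3825.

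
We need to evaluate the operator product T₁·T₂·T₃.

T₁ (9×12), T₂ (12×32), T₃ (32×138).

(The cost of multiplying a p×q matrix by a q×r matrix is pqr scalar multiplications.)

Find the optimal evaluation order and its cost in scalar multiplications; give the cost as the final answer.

(T₁·(T₂·T₃)): cost 67896.
((T₁·T₂)·T₃): cost 43200.
Optimal: ((T₁·T₂)·T₃) with cost 43200.

43200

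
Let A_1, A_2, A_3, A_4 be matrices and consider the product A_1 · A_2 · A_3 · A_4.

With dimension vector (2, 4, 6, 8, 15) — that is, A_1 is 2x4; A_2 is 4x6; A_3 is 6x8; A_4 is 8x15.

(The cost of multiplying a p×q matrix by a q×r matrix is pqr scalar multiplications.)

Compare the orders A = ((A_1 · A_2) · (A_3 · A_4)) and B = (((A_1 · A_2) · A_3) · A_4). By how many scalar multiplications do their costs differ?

564

Order A = ((A_1 · A_2) · (A_3 · A_4)): (A_1 · A_2): 2×4 by 4×6 → 2×6, cost 2·4·6 = 48; (A_3 · A_4): 6×8 by 8×15 → 6×15, cost 6·8·15 = 720; ((A_1 · A_2) · (A_3 · A_4)): 2×6 by 6×15 → 2×15, cost 2·6·15 = 180; cumulative 948. Total 948.
Order B = (((A_1 · A_2) · A_3) · A_4): (A_1 · A_2): 2×4 by 4×6 → 2×6, cost 2·4·6 = 48; ((A_1 · A_2) · A_3): 2×6 by 6×8 → 2×8, cost 2·6·8 = 96; cumulative 144; (((A_1 · A_2) · A_3) · A_4): 2×8 by 8×15 → 2×15, cost 2·8·15 = 240; cumulative 384. Total 384.
Difference: |948 − 384| = 564.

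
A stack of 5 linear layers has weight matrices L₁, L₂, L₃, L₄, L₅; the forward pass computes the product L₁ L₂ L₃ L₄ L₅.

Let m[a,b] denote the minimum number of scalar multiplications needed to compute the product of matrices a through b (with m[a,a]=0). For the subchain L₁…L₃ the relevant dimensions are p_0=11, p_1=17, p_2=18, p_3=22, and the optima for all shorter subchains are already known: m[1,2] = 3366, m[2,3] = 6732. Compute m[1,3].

7722

m[1,3] = min over k∈[1,2] of m[1,k]+m[k+1,3]+p_{0}·p_k·p_{3}.
k=1: 0 + 6732 + 11·17·22 = 10846; k=2: 3366 + 0 + 11·18·22 = 7722.
Minimum: 7722 at k=2.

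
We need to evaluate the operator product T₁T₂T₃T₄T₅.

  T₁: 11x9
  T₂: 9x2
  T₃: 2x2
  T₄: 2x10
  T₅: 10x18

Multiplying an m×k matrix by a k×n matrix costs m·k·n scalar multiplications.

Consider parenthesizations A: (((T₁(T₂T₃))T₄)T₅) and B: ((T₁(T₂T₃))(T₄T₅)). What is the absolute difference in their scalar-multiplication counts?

Order A = (((T₁(T₂T₃))T₄)T₅): (T₂T₃): 9×2 by 2×2 → 9×2, cost 9·2·2 = 36; (T₁(T₂T₃)): 11×9 by 9×2 → 11×2, cost 11·9·2 = 198; cumulative 234; ((T₁(T₂T₃))T₄): 11×2 by 2×10 → 11×10, cost 11·2·10 = 220; cumulative 454; (((T₁(T₂T₃))T₄)T₅): 11×10 by 10×18 → 11×18, cost 11·10·18 = 1980; cumulative 2434. Total 2434.
Order B = ((T₁(T₂T₃))(T₄T₅)): (T₂T₃): 9×2 by 2×2 → 9×2, cost 9·2·2 = 36; (T₁(T₂T₃)): 11×9 by 9×2 → 11×2, cost 11·9·2 = 198; cumulative 234; (T₄T₅): 2×10 by 10×18 → 2×18, cost 2·10·18 = 360; ((T₁(T₂T₃))(T₄T₅)): 11×2 by 2×18 → 11×18, cost 11·2·18 = 396; cumulative 990. Total 990.
Difference: |2434 − 990| = 1444.

1444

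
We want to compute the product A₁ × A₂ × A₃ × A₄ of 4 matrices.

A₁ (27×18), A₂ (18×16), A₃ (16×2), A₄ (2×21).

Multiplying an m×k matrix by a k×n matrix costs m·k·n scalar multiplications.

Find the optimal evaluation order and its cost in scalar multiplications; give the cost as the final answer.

2682

Adjacent pairs: A₁A₂ = 27·18·16 = 7776; A₂A₃ = 18·16·2 = 576; A₃A₄ = 16·2·21 = 672.
Length 3: A₁..A₃: k=1: 0+576+27·18·2=1548; k=2: 7776+0+27·16·2=8640 → min 1548 | A₂..A₄: k=2: 0+672+18·16·21=6720; k=3: 576+0+18·2·21=1332 → min 1332.
Length 4: A₁..A₄: k=1: 0+1332+27·18·21=11538; k=2: 7776+672+27·16·21=17520; k=3: 1548+0+27·2·21=2682 → min 2682.
Optimal parenthesization: ((A₁ × (A₂ × A₃)) × A₄) with cost 2682.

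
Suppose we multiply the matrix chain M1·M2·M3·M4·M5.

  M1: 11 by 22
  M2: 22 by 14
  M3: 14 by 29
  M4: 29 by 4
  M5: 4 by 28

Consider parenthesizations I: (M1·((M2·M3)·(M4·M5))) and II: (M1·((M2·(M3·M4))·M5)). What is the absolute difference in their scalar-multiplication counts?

24724

Order I = (M1·((M2·M3)·(M4·M5))): (M2·M3): 22×14 by 14×29 → 22×29, cost 22·14·29 = 8932; (M4·M5): 29×4 by 4×28 → 29×28, cost 29·4·28 = 3248; ((M2·M3)·(M4·M5)): 22×29 by 29×28 → 22×28, cost 22·29·28 = 17864; cumulative 30044; (M1·((M2·M3)·(M4·M5))): 11×22 by 22×28 → 11×28, cost 11·22·28 = 6776; cumulative 36820. Total 36820.
Order II = (M1·((M2·(M3·M4))·M5)): (M3·M4): 14×29 by 29×4 → 14×4, cost 14·29·4 = 1624; (M2·(M3·M4)): 22×14 by 14×4 → 22×4, cost 22·14·4 = 1232; cumulative 2856; ((M2·(M3·M4))·M5): 22×4 by 4×28 → 22×28, cost 22·4·28 = 2464; cumulative 5320; (M1·((M2·(M3·M4))·M5)): 11×22 by 22×28 → 11×28, cost 11·22·28 = 6776; cumulative 12096. Total 12096.
Difference: |36820 − 12096| = 24724.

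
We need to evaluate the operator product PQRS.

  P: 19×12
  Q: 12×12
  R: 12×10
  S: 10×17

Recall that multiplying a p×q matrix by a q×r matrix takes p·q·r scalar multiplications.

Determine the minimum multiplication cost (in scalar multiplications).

6950

Adjacent pairs: PQ = 19·12·12 = 2736; QR = 12·12·10 = 1440; RS = 12·10·17 = 2040.
Length 3: P..R: k=1: 0+1440+19·12·10=3720; k=2: 2736+0+19·12·10=5016 → min 3720 | Q..S: k=2: 0+2040+12·12·17=4488; k=3: 1440+0+12·10·17=3480 → min 3480.
Length 4: P..S: k=1: 0+3480+19·12·17=7356; k=2: 2736+2040+19·12·17=8652; k=3: 3720+0+19·10·17=6950 → min 6950.
Optimal order: ((P(QR))S) with cost 6950.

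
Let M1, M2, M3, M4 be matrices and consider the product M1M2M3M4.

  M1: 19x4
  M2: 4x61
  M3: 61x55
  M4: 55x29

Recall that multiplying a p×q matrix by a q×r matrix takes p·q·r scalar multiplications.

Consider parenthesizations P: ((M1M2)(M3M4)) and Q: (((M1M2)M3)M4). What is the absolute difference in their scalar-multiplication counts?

36856

Order P = ((M1M2)(M3M4)): (M1M2): 19×4 by 4×61 → 19×61, cost 19·4·61 = 4636; (M3M4): 61×55 by 55×29 → 61×29, cost 61·55·29 = 97295; ((M1M2)(M3M4)): 19×61 by 61×29 → 19×29, cost 19·61·29 = 33611; cumulative 135542. Total 135542.
Order Q = (((M1M2)M3)M4): (M1M2): 19×4 by 4×61 → 19×61, cost 19·4·61 = 4636; ((M1M2)M3): 19×61 by 61×55 → 19×55, cost 19·61·55 = 63745; cumulative 68381; (((M1M2)M3)M4): 19×55 by 55×29 → 19×29, cost 19·55·29 = 30305; cumulative 98686. Total 98686.
Difference: |135542 − 98686| = 36856.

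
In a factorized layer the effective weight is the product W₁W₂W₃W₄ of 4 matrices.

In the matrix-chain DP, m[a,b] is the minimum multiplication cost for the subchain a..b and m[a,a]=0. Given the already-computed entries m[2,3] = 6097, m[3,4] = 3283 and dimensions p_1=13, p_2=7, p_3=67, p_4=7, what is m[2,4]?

m[2,4] = min over k∈[2,3] of m[2,k]+m[k+1,4]+p_{1}·p_k·p_{4}.
k=2: 0 + 3283 + 13·7·7 = 3920; k=3: 6097 + 0 + 13·67·7 = 12194.
Minimum: 3920 at k=2.

3920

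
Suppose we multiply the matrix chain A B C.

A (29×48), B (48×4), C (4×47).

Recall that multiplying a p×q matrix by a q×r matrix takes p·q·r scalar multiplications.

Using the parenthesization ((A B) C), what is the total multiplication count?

(A B): 29×48 by 48×4 → 29×4, cost 29·48·4 = 5568
((A B) C): 29×4 by 4×47 → 29×47, cost 29·4·47 = 5452; cumulative 11020
Total: 11020 scalar multiplications.

11020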